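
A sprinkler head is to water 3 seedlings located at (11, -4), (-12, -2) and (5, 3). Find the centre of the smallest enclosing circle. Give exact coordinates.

(-0.5, -3)

Call the three points A, B, C in the order given.
Side lengths²: AB² = 533, AC² = 85, BC² = 314.
Since AB² = 533 ≥ 314 + 85 = 399, the angle opposite AB is not acute, so the smallest enclosing circle has AB as diameter.
Centre = midpoint of AB = (-0.5, -3), r² = 533/4 = 133.25.
Centre = (-0.5, -3).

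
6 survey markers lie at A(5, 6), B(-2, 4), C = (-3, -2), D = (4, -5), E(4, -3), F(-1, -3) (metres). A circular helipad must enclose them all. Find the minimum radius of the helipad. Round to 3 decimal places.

A smallest enclosing disk is always determined by at most three of the input points on its boundary.
The minimum enclosing circle is determined by three boundary points: A, C, D.
Their circumcentre is (2.3, 0.7) with r² = 35.38.
The farthest remaining point B is at distance² 29.38 ≤ 35.38.
r = √(35.38) ≈ 5.948.

5.948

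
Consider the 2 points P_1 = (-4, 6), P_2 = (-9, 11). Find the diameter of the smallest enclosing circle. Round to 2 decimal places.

The smallest circle enclosing two points has them as diameter endpoints.
Centre = midpoint = (-6.5, 8.5); r² = |P_1P_2|²/4 = 50/4 = 12.5.
Diameter = 2r = 2√(12.5) ≈ 7.07.

7.07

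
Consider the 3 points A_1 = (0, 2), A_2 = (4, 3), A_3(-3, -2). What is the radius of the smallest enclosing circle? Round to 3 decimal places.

4.301

Side lengths²: A_1A_2² = 17, A_1A_3² = 25, A_2A_3² = 74.
Since A_2A_3² = 74 ≥ 25 + 17 = 42, the angle opposite A_2A_3 is not acute, so the smallest enclosing circle has A_2A_3 as diameter.
Centre = midpoint of A_2A_3 = (0.5, 0.5), r² = 74/4 = 18.5.
r = √(18.5) ≈ 4.301.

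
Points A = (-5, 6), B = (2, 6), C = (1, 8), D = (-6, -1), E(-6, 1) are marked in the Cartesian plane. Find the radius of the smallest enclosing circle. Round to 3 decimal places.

5.701

A smallest enclosing disk is always determined by at most three of the input points on its boundary.
The farthest pair is C–D with squared distance 130. The circle on this segment as diameter has centre (-2.5, 3.5) and r² = 130/4 = 32.5.
Check A: distance² to centre = 12.5 ≤ 32.5, so it lies inside.
All remaining points lie in this disk, and no smaller disk contains both endpoints, so this is the minimum enclosing circle.
r = √(32.5) ≈ 5.701.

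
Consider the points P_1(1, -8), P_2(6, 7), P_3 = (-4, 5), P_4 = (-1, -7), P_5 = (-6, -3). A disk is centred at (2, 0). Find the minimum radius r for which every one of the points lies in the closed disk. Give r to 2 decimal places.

8.54

The required radius is the distance from (2, 0) to the farthest point.
Squared distances: 65, 65, 61, 58, 73.
Maximum is 73, attained at P_5.
r = √73 ≈ 8.54.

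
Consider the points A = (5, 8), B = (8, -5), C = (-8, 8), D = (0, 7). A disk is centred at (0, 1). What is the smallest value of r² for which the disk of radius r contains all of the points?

The required radius is the distance from (0, 1) to the farthest point.
Squared distances: 74, 100, 113, 36.
Maximum is 113, attained at C.

113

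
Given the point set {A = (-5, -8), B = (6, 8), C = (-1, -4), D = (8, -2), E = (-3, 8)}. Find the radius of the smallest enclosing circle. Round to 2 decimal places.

The farthest pair is A–B with squared distance 377. The circle on this segment as diameter has centre (0.5, 0) and r² = 377/4 = 94.25.
Check C: distance² to centre = 18.25 ≤ 94.25, so it lies inside.
All remaining points lie in this disk, and no smaller disk contains both endpoints, so this is the minimum enclosing circle.
r = √(94.25) ≈ 9.71.

9.71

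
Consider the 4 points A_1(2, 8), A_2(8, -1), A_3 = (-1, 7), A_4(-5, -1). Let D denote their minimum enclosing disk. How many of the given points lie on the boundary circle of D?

The minimum enclosing circle is determined by three boundary points: A_1, A_2, A_4.
Their circumcentre is (1.5, 7/6) with r² = 845/18.
The farthest remaining point A_3 is at distance² 725/18 ≤ 845/18.
The points at distance exactly r from the centre are A_1, A_2, A_4 — 3 points.

3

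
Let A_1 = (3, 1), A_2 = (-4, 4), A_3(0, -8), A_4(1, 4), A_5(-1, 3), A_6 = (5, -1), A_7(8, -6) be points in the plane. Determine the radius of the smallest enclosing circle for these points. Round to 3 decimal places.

A smallest enclosing disk is always determined by at most three of the input points on its boundary.
The farthest pair is A_2–A_7 with squared distance 244. The circle on this segment as diameter has centre (2, -1) and r² = 244/4 = 61.
Check A_1: distance² to centre = 5 ≤ 61, so it lies inside.
All remaining points lie in this disk, and no smaller disk contains both endpoints, so this is the minimum enclosing circle.
r = √61 ≈ 7.810.

7.810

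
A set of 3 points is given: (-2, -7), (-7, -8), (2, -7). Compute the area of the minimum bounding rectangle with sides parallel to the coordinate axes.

9

x ranges over [-7, 2], width 9.
y ranges over [-8, -7], height 1.
Area = 9 × 1 = 9.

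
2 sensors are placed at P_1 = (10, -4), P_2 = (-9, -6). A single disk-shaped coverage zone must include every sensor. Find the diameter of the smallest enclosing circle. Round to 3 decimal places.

19.105

The smallest circle enclosing two points has them as diameter endpoints.
Centre = midpoint = (0.5, -5); r² = |P_1P_2|²/4 = 365/4 = 91.25.
Diameter = 2r = 2√(91.25) ≈ 19.105.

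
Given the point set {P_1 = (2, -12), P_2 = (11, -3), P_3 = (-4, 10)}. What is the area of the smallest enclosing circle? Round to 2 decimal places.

410.49

Side lengths²: P_1P_2² = 162, P_1P_3² = 520, P_2P_3² = 394.
Since P_1P_3² = 520 < 394 + 162 = 556, the triangle is acute, so the smallest enclosing circle is the circumcircle.
Circumcentre = (-3/14, -11/14), r² = 12805/98.
Area = π·r² = π·12805/98 ≈ 410.49.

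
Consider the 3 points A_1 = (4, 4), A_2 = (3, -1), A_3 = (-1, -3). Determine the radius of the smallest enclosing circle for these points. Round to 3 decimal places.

4.301

Side lengths²: A_1A_2² = 26, A_1A_3² = 74, A_2A_3² = 20.
Since A_1A_3² = 74 ≥ 26 + 20 = 46, the angle opposite A_1A_3 is not acute, so the smallest enclosing circle has A_1A_3 as diameter.
Centre = midpoint of A_1A_3 = (1.5, 0.5), r² = 74/4 = 18.5.
r = √(18.5) ≈ 4.301.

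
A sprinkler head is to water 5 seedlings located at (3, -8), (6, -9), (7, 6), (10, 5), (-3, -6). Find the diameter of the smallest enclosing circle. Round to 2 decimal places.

17.05

The minimum enclosing circle is determined by three boundary points: (6, -9), (10, 5), (-3, -6).
Their circumcentre is (86/23, -18/23) with r² = 38425/529.
The farthest remaining point (7, 6) is at distance² 29961/529 ≤ 38425/529.
Diameter = 2r = 2√(38425/529) ≈ 17.05.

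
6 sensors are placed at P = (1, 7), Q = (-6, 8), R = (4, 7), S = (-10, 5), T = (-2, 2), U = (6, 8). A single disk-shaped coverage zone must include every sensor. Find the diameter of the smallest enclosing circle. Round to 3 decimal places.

The farthest pair is S–U with squared distance 265. The circle on this segment as diameter has centre (-2, 6.5) and r² = 265/4 = 66.25.
Check P: distance² to centre = 9.25 ≤ 66.25, so it lies inside.
All remaining points lie in this disk, and no smaller disk contains both endpoints, so this is the minimum enclosing circle.
Diameter = 2r = 2√(66.25) ≈ 16.279.

16.279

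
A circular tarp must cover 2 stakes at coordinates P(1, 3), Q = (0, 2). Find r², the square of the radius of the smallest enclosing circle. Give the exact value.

The smallest circle enclosing two points has them as diameter endpoints.
Centre = midpoint = (0.5, 2.5); r² = |PQ|²/4 = 2/4 = 0.5.

0.5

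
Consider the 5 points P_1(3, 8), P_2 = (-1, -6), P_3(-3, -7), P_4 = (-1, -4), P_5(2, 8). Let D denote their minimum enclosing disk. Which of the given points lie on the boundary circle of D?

The minimum enclosing circle of a finite set is fixed by two of the points (as a diameter) or three (as a circumcircle).
The farthest pair is P_1–P_3 with squared distance 261. The circle on this segment as diameter has centre (0, 0.5) and r² = 261/4 = 65.25.
Check P_2: distance² to centre = 43.25 ≤ 65.25, so it lies inside.
All remaining points lie in this disk, and no smaller disk contains both endpoints, so this is the minimum enclosing circle.
The points at distance exactly r from the centre are P_1, P_3 — 2 points.

P_1, P_3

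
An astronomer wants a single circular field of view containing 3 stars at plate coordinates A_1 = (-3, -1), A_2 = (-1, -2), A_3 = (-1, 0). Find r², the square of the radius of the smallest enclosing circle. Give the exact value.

1.5625

Side lengths²: A_1A_2² = 5, A_1A_3² = 5, A_2A_3² = 4.
Since A_1A_3² = 5 < 5 + 4 = 9, the triangle is acute, so the smallest enclosing circle is the circumcircle.
Circumcentre = (-1.75, -1), r² = 1.5625.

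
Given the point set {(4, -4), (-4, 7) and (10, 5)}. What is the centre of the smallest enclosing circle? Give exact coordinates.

Call the three points A, B, C in the order given.
Side lengths²: AB² = 185, AC² = 117, BC² = 200.
Since BC² = 200 < 185 + 117 = 302, the triangle is acute, so the smallest enclosing circle is the circumcircle.
Circumcentre = (121/46, 157/46), r² = 60125/1058.
Centre = (121/46, 157/46).

(121/46, 157/46)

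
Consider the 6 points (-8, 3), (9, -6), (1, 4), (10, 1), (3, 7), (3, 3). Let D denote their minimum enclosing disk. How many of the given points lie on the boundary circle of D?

3

The minimum enclosing circle is determined by three boundary points: (-8, 3), (9, -6), (10, 1).
Their circumcentre is (0.640625, -1.234375) with r² = 92.5903320312.
The farthest remaining point (3, 7) is at distance² 73.3715820312 ≤ 92.5903320312.
The points at distance exactly r from the centre are (-8, 3), (9, -6), (10, 1) — 3 points.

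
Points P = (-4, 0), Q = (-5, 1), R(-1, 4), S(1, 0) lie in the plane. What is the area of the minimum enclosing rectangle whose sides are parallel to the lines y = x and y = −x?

24.5

In coordinates u = x + y, v = x − y the rectangle is axis-aligned; the map (x,y)→(u,v) scales areas by 2.
u-values: -4, -4, 3, 1; range = 3 − (-4) = 7.
v-values: -4, -6, -5, 1; range = 1 − (-6) = 7.
Area = (7 × 7) / 2 = 24.5.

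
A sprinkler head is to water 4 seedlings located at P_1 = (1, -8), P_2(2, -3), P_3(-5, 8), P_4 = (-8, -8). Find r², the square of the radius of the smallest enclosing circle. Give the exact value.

The minimum enclosing circle is determined by three boundary points: P_1, P_3, P_4.
Their circumcentre is (-3.5, -0.5625) with r² = 75.56640625.
The farthest remaining point P_2 is at distance² 36.19140625 ≤ 75.56640625.

75.56640625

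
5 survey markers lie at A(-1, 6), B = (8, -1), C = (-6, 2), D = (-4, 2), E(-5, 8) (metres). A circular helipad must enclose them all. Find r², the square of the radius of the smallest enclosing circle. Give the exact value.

62.5

By Welzl's lemma the MEC is supported by two points (diametrically opposite) or three points (on a circumcircle).
The farthest pair is B–E with squared distance 250. The circle on this segment as diameter has centre (1.5, 3.5) and r² = 250/4 = 62.5.
Check A: distance² to centre = 12.5 ≤ 62.5, so it lies inside.
All remaining points lie in this disk, and no smaller disk contains both endpoints, so this is the minimum enclosing circle.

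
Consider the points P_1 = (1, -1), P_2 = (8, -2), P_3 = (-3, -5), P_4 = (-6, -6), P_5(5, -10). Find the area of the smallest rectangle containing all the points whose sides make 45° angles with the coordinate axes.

135

In coordinates u = x + y, v = x − y the rectangle is axis-aligned; the map (x,y)→(u,v) scales areas by 2.
u-values: 0, 6, -8, -12, -5; range = 6 − (-12) = 18.
v-values: 2, 10, 2, 0, 15; range = 15 − 0 = 15.
Area = (18 × 15) / 2 = 135.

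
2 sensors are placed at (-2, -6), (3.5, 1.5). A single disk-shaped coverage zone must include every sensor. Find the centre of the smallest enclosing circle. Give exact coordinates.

The smallest circle enclosing two points has them as diameter endpoints.
Centre = midpoint = (0.75, -2.25); r² = |(-2, -6)−(3.5, 1.5)|²/4 = 86.5/4 = 21.625.
Centre = (0.75, -2.25).

(0.75, -2.25)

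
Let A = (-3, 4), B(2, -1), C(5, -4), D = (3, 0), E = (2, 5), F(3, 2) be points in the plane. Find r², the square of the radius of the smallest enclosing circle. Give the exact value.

32

By Welzl's lemma the MEC is supported by two points (diametrically opposite) or three points (on a circumcircle).
The farthest pair is A–C with squared distance 128. The circle on this segment as diameter has centre (1, 0) and r² = 128/4 = 32.
Check B: distance² to centre = 2 ≤ 32, so it lies inside.
All remaining points lie in this disk, and no smaller disk contains both endpoints, so this is the minimum enclosing circle.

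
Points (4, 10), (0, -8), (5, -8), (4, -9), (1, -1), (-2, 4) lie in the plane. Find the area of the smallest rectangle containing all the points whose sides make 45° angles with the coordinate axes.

209

In coordinates u = x + y, v = x − y the rectangle is axis-aligned; the map (x,y)→(u,v) scales areas by 2.
u-values: 14, -8, -3, -5, 0, 2; range = 14 − (-8) = 22.
v-values: -6, 8, 13, 13, 2, -6; range = 13 − (-6) = 19.
Area = (22 × 19) / 2 = 209.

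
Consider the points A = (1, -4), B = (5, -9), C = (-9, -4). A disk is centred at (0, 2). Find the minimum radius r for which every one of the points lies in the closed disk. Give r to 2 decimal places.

12.08

The required radius is the distance from (0, 2) to the farthest point.
Squared distances: 37, 146, 117.
Maximum is 146, attained at B.
r = √146 ≈ 12.08.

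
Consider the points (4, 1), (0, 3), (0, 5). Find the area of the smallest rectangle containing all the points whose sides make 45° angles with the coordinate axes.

In coordinates u = x + y, v = x − y the rectangle is axis-aligned; the map (x,y)→(u,v) scales areas by 2.
u-values: 5, 3, 5; range = 5 − 3 = 2.
v-values: 3, -3, -5; range = 3 − (-5) = 8.
Area = (2 × 8) / 2 = 8.

8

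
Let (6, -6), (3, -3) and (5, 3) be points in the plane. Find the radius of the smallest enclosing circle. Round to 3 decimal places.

Call the three points A, B, C in the order given.
Side lengths²: AB² = 18, AC² = 82, BC² = 40.
Since AC² = 82 ≥ 40 + 18 = 58, the angle opposite AC is not acute, so the smallest enclosing circle has AC as diameter.
Centre = midpoint of AC = (5.5, -1.5), r² = 82/4 = 20.5.
r = √(20.5) ≈ 4.528.

4.528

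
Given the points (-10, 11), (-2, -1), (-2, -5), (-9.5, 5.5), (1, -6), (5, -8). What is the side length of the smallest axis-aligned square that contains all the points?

19

The bounding box has width 15 and height 19.
An axis-aligned square enclosing the set must have side ≥ max(width, height).
So the minimum side is max(15, 19) = 19.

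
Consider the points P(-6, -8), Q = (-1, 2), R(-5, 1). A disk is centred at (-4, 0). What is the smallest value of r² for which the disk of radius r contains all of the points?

68

The required radius is the distance from (-4, 0) to the farthest point.
Squared distances: 68, 13, 2.
Maximum is 68, attained at P.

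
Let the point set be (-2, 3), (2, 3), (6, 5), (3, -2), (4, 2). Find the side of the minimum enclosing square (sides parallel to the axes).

8

The bounding box has width 8 and height 7.
An axis-aligned square enclosing the set must have side ≥ max(width, height).
So the minimum side is max(8, 7) = 8.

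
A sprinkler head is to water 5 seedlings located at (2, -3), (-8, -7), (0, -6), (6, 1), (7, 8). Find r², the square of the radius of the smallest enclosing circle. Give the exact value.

By Welzl's lemma the MEC is supported by two points (diametrically opposite) or three points (on a circumcircle).
The farthest pair is (-8, -7)–(7, 8) with squared distance 450. The circle on this segment as diameter has centre (-0.5, 0.5) and r² = 450/4 = 112.5.
Check (2, -3): distance² to centre = 18.5 ≤ 112.5, so it lies inside.
All remaining points lie in this disk, and no smaller disk contains both endpoints, so this is the minimum enclosing circle.

112.5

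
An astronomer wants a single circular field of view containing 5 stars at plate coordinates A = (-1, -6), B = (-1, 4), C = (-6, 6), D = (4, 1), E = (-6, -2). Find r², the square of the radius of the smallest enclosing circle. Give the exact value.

31265/722

A smallest enclosing disk is always determined by at most three of the input points on its boundary.
The minimum enclosing circle is determined by three boundary points: A, C, D.
Their circumcentre is (-97/38, 15/38) with r² = 31265/722.
The farthest remaining point E is at distance² 12721/722 ≤ 31265/722.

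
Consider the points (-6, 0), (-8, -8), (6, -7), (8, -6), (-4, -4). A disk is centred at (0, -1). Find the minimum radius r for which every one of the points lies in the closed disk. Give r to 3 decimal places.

The required radius is the distance from (0, -1) to the farthest point.
Squared distances: 37, 113, 72, 89, 25.
Maximum is 113, attained at (-8, -8).
r = √113 ≈ 10.630.

10.630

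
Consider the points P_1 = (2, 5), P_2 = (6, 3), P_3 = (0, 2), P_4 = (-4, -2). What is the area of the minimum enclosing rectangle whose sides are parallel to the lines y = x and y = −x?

In coordinates u = x + y, v = x − y the rectangle is axis-aligned; the map (x,y)→(u,v) scales areas by 2.
u-values: 7, 9, 2, -6; range = 9 − (-6) = 15.
v-values: -3, 3, -2, -2; range = 3 − (-3) = 6.
Area = (15 × 6) / 2 = 45.

45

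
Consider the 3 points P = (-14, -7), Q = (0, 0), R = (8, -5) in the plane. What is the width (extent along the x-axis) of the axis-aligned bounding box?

max x = 8, min x = -14, so width = 22.

22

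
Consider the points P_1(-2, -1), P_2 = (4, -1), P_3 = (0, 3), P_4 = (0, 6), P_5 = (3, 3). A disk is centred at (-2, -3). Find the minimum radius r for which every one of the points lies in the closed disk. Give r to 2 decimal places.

9.22

The required radius is the distance from (-2, -3) to the farthest point.
Squared distances: 4, 40, 40, 85, 61.
Maximum is 85, attained at P_4.
r = √85 ≈ 9.22.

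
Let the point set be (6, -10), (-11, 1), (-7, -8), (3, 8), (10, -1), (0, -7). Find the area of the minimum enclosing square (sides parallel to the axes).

The bounding box has width 21 and height 18.
An axis-aligned square enclosing the set must have side ≥ max(width, height).
So the minimum side is max(21, 18) = 21.
Area = 21² = 441.

441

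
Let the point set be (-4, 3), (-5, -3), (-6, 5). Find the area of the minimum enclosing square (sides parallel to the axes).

64

The bounding box has width 2 and height 8.
An axis-aligned square enclosing the set must have side ≥ max(width, height).
So the minimum side is max(2, 8) = 8.
Area = 8² = 64.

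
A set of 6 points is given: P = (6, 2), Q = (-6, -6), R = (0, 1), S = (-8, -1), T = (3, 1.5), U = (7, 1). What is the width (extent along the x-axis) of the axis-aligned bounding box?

max x = 7, min x = -8, so width = 15.

15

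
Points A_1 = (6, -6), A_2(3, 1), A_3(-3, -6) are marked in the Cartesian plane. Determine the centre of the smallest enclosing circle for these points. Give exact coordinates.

Side lengths²: A_1A_2² = 58, A_1A_3² = 81, A_2A_3² = 85.
Since A_2A_3² = 85 < 81 + 58 = 139, the triangle is acute, so the smallest enclosing circle is the circumcircle.
Circumcentre = (1.5, -53/14), r² = 2465/98.
Centre = (1.5, -53/14).

(1.5, -53/14)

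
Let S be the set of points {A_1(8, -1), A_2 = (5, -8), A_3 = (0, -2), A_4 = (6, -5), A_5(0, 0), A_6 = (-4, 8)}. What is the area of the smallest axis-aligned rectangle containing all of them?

192

x ranges over [-4, 8], width 12.
y ranges over [-8, 8], height 16.
Area = 12 × 16 = 192.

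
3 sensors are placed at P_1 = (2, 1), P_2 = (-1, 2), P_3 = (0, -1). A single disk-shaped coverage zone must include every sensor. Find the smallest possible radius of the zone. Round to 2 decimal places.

Side lengths²: P_1P_2² = 10, P_1P_3² = 8, P_2P_3² = 10.
Since P_2P_3² = 10 < 10 + 8 = 18, the triangle is acute, so the smallest enclosing circle is the circumcircle.
Circumcentre = (0.25, 0.75), r² = 3.125.
r = √(3.125) ≈ 1.77.

1.77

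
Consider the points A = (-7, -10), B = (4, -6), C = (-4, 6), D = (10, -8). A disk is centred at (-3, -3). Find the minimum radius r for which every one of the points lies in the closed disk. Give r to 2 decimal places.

13.93

The required radius is the distance from (-3, -3) to the farthest point.
Squared distances: 65, 58, 82, 194.
Maximum is 194, attained at D.
r = √194 ≈ 13.93.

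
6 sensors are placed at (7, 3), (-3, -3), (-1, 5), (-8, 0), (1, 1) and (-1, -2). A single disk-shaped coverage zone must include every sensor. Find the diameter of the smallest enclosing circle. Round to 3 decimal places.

15.297

A smallest enclosing disk is always determined by at most three of the input points on its boundary.
The farthest pair is (7, 3)–(-8, 0) with squared distance 234. The circle on this segment as diameter has centre (-0.5, 1.5) and r² = 234/4 = 58.5.
Check (-3, -3): distance² to centre = 26.5 ≤ 58.5, so it lies inside.
All remaining points lie in this disk, and no smaller disk contains both endpoints, so this is the minimum enclosing circle.
Diameter = 2r = 2√(58.5) ≈ 15.297.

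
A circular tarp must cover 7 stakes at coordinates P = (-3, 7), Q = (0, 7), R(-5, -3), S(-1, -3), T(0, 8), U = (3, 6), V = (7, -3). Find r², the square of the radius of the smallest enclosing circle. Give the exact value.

The minimum enclosing circle of a finite set is fixed by two of the points (as a diameter) or three (as a circumcircle).
The minimum enclosing circle is determined by three boundary points: P, R, V.
Their circumcentre is (1, 1) with r² = 52.
The farthest remaining point T is at distance² 50 ≤ 52.

52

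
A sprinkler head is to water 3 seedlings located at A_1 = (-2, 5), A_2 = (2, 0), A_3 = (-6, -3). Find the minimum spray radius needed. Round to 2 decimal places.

4.71

Side lengths²: A_1A_2² = 41, A_1A_3² = 80, A_2A_3² = 73.
Since A_1A_3² = 80 < 73 + 41 = 114, the triangle is acute, so the smallest enclosing circle is the circumcircle.
Circumcentre = (-35/13, 9/26), r² = 14965/676.
r = √(14965/676) ≈ 4.71.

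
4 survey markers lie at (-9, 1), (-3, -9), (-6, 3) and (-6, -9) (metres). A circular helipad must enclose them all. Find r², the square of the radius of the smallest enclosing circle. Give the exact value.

38.25

The minimum enclosing circle of a finite set is fixed by two of the points (as a diameter) or three (as a circumcircle).
The farthest pair is (-3, -9)–(-6, 3) with squared distance 153. The circle on this segment as diameter has centre (-4.5, -3) and r² = 153/4 = 38.25.
Check (-9, 1): distance² to centre = 36.25 ≤ 38.25, so it lies inside.
All remaining points lie in this disk, and no smaller disk contains both endpoints, so this is the minimum enclosing circle.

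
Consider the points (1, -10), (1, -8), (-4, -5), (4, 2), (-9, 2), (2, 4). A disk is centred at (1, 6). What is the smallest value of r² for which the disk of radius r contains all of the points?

256

The required radius is the distance from (1, 6) to the farthest point.
Squared distances: 256, 196, 146, 25, 116, 5.
Maximum is 256, attained at (1, -10).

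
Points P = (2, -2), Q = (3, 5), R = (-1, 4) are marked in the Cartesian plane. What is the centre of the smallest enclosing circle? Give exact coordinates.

(31/18, 29/18)

Side lengths²: PQ² = 50, PR² = 45, QR² = 17.
Since PQ² = 50 < 45 + 17 = 62, the triangle is acute, so the smallest enclosing circle is the circumcircle.
Circumcentre = (31/18, 29/18), r² = 2125/162.
Centre = (31/18, 29/18).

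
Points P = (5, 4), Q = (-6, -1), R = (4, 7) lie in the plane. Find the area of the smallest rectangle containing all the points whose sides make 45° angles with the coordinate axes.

54

In coordinates u = x + y, v = x − y the rectangle is axis-aligned; the map (x,y)→(u,v) scales areas by 2.
u-values: 9, -7, 11; range = 11 − (-7) = 18.
v-values: 1, -5, -3; range = 1 − (-5) = 6.
Area = (18 × 6) / 2 = 54.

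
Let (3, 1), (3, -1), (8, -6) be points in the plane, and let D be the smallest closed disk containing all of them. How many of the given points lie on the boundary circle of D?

Call the three points A, B, C in the order given.
Side lengths²: AB² = 4, AC² = 74, BC² = 50.
Since AC² = 74 ≥ 50 + 4 = 54, the angle opposite AC is not acute, so the smallest enclosing circle has AC as diameter.
Centre = midpoint of AC = (5.5, -2.5), r² = 74/4 = 18.5.
The points at distance exactly r from the centre are (3, 1), (8, -6) — 2 points.

2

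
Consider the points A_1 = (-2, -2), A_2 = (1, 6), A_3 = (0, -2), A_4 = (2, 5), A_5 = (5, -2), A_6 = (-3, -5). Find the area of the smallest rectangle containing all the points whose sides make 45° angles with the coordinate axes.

90

In coordinates u = x + y, v = x − y the rectangle is axis-aligned; the map (x,y)→(u,v) scales areas by 2.
u-values: -4, 7, -2, 7, 3, -8; range = 7 − (-8) = 15.
v-values: 0, -5, 2, -3, 7, 2; range = 7 − (-5) = 12.
Area = (15 × 12) / 2 = 90.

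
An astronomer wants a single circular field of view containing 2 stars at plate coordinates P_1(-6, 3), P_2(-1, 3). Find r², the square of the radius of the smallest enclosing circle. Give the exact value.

The smallest circle enclosing two points has them as diameter endpoints.
Centre = midpoint = (-3.5, 3); r² = |P_1P_2|²/4 = 25/4 = 6.25.

6.25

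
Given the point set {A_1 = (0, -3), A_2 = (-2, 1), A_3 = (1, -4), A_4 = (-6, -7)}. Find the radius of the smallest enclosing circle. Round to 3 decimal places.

The minimum enclosing circle is determined by three boundary points: A_2, A_3, A_4.
Their circumcentre is (-38/11, -36/11) with r² = 2465/121.
The farthest remaining point A_1 is at distance² 1453/121 ≤ 2465/121.
r = √(2465/121) ≈ 4.514.

4.514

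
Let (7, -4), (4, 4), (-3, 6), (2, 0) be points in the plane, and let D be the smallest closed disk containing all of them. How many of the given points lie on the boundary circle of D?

2

By Welzl's lemma the MEC is supported by two points (diametrically opposite) or three points (on a circumcircle).
The farthest pair is (7, -4)–(-3, 6) with squared distance 200. The circle on this segment as diameter has centre (2, 1) and r² = 200/4 = 50.
Check (4, 4): distance² to centre = 13 ≤ 50, so it lies inside.
All remaining points lie in this disk, and no smaller disk contains both endpoints, so this is the minimum enclosing circle.
The points at distance exactly r from the centre are (7, -4), (-3, 6) — 2 points.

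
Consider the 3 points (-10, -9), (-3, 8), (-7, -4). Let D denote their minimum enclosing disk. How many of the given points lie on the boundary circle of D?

2

Call the three points A, B, C in the order given.
Side lengths²: AB² = 338, AC² = 34, BC² = 160.
Since AB² = 338 ≥ 160 + 34 = 194, the angle opposite AB is not acute, so the smallest enclosing circle has AB as diameter.
Centre = midpoint of AB = (-6.5, -0.5), r² = 338/4 = 84.5.
The points at distance exactly r from the centre are (-10, -9), (-3, 8) — 2 points.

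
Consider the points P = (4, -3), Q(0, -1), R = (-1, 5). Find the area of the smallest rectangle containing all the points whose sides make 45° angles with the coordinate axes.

In coordinates u = x + y, v = x − y the rectangle is axis-aligned; the map (x,y)→(u,v) scales areas by 2.
u-values: 1, -1, 4; range = 4 − (-1) = 5.
v-values: 7, 1, -6; range = 7 − (-6) = 13.
Area = (5 × 13) / 2 = 32.5.

32.5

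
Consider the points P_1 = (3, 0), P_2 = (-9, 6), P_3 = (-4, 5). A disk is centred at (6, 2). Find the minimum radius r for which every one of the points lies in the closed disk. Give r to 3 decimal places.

The required radius is the distance from (6, 2) to the farthest point.
Squared distances: 13, 241, 109.
Maximum is 241, attained at P_2.
r = √241 ≈ 15.524.

15.524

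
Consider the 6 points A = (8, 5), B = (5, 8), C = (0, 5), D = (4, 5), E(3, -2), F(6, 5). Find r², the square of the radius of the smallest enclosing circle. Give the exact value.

A smallest enclosing disk is always determined by at most three of the input points on its boundary.
The farthest pair is B–E with squared distance 104. The circle on this segment as diameter has centre (4, 3) and r² = 104/4 = 26.
Check A: distance² to centre = 20 ≤ 26, so it lies inside.
All remaining points lie in this disk, and no smaller disk contains both endpoints, so this is the minimum enclosing circle.

26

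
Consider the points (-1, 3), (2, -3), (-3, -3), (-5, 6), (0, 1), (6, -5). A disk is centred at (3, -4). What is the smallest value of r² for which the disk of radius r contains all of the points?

The required radius is the distance from (3, -4) to the farthest point.
Squared distances: 65, 2, 37, 164, 34, 10.
Maximum is 164, attained at (-5, 6).

164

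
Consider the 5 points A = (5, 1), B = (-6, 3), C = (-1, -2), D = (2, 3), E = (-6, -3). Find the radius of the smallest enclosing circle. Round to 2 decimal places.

5.95

The minimum enclosing circle of a finite set is fixed by two of the points (as a diameter) or three (as a circumcircle).
The minimum enclosing circle is determined by three boundary points: A, B, E.
Their circumcentre is (-19/22, 0) with r² = 17125/484.
The farthest remaining point D is at distance² 8325/484 ≤ 17125/484.
r = √(17125/484) ≈ 5.95.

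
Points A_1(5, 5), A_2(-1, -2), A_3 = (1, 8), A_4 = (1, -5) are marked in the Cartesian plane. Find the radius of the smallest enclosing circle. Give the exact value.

The farthest pair is A_3–A_4 with squared distance 169. The circle on this segment as diameter has centre (1, 1.5) and r² = 169/4 = 42.25.
Check A_1: distance² to centre = 28.25 ≤ 42.25, so it lies inside.
All remaining points lie in this disk, and no smaller disk contains both endpoints, so this is the minimum enclosing circle.
r = √(42.25) = 6.5.

6.5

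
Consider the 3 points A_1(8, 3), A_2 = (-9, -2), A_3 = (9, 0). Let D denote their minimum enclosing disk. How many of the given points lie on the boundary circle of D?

Side lengths²: A_1A_2² = 314, A_1A_3² = 10, A_2A_3² = 328.
Since A_2A_3² = 328 ≥ 314 + 10 = 324, the angle opposite A_2A_3 is not acute, so the smallest enclosing circle has A_2A_3 as diameter.
Centre = midpoint of A_2A_3 = (0, -1), r² = 328/4 = 82.
The points at distance exactly r from the centre are A_2, A_3 — 2 points.

2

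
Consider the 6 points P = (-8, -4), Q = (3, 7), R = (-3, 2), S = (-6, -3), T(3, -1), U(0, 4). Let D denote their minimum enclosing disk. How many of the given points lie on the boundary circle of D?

2

A smallest enclosing disk is always determined by at most three of the input points on its boundary.
The farthest pair is P–Q with squared distance 242. The circle on this segment as diameter has centre (-2.5, 1.5) and r² = 242/4 = 60.5.
Check R: distance² to centre = 0.5 ≤ 60.5, so it lies inside.
All remaining points lie in this disk, and no smaller disk contains both endpoints, so this is the minimum enclosing circle.
The points at distance exactly r from the centre are P, Q — 2 points.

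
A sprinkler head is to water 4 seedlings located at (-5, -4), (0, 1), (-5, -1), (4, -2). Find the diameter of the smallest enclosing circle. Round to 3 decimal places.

9.276

The minimum enclosing circle is determined by three boundary points: (-5, -4), (-5, -1), (4, -2).
Their circumcentre is (-11/18, -2.5) with r² = 3485/162.
The farthest remaining point (0, 1) is at distance² 2045/162 ≤ 3485/162.
Diameter = 2r = 2√(3485/162) ≈ 9.276.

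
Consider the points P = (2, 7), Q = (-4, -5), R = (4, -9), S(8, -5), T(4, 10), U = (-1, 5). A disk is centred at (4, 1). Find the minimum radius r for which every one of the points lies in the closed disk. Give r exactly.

10

The required radius is the distance from (4, 1) to the farthest point.
Squared distances: 40, 100, 100, 52, 81, 41.
Maximum is 100, attained at Q.
r = √100 = 10.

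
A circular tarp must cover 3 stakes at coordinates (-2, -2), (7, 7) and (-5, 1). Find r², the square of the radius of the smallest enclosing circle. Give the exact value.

Call the three points A, B, C in the order given.
Side lengths²: AB² = 162, AC² = 18, BC² = 180.
Since BC² = 180 ≥ 162 + 18 = 180, the angle opposite BC is not acute, so the smallest enclosing circle has BC as diameter.
Centre = midpoint of BC = (1, 4), r² = 180/4 = 45.

45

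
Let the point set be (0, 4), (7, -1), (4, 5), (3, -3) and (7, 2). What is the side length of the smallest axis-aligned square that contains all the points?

8

The bounding box has width 7 and height 8.
An axis-aligned square enclosing the set must have side ≥ max(width, height).
So the minimum side is max(7, 8) = 8.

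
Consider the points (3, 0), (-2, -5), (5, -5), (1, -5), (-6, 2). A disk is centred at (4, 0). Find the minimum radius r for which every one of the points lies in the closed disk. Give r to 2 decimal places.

The required radius is the distance from (4, 0) to the farthest point.
Squared distances: 1, 61, 26, 34, 104.
Maximum is 104, attained at (-6, 2).
r = √104 ≈ 10.20.

10.20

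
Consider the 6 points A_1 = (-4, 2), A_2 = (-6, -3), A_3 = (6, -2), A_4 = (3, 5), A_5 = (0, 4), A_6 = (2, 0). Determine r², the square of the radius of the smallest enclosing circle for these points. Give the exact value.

A smallest enclosing disk is always determined by at most three of the input points on its boundary.
The minimum enclosing circle is determined by three boundary points: A_2, A_3, A_4.
Their circumcentre is (-1/6, -0.5) with r² = 725/18.
The farthest remaining point A_1 is at distance² 377/18 ≤ 725/18.

725/18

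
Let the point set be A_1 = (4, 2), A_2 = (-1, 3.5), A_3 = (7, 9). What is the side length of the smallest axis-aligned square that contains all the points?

8

The bounding box has width 8 and height 7.
An axis-aligned square enclosing the set must have side ≥ max(width, height).
So the minimum side is max(8, 7) = 8.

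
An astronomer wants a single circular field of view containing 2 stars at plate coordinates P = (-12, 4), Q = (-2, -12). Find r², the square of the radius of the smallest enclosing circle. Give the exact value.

89

The smallest circle enclosing two points has them as diameter endpoints.
Centre = midpoint = (-7, -4); r² = |PQ|²/4 = 356/4 = 89.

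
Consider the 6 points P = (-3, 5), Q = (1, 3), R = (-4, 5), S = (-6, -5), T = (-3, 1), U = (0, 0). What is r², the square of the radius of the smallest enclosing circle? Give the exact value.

The minimum enclosing circle of a finite set is fixed by two of the points (as a diameter) or three (as a circumcircle).
The minimum enclosing circle is determined by three boundary points: Q, R, S.
Their circumcentre is (-175/54, -19/54) with r² = 42601/1458.
The farthest remaining point P is at distance² 41845/1458 ≤ 42601/1458.

42601/1458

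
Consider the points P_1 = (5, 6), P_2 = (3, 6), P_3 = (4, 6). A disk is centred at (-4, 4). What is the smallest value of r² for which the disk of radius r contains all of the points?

The required radius is the distance from (-4, 4) to the farthest point.
Squared distances: 85, 53, 68.
Maximum is 85, attained at P_1.

85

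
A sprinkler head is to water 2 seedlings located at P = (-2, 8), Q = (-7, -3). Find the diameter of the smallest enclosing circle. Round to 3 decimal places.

12.083

The smallest circle enclosing two points has them as diameter endpoints.
Centre = midpoint = (-4.5, 2.5); r² = |PQ|²/4 = 146/4 = 36.5.
Diameter = 2r = 2√(36.5) ≈ 12.083.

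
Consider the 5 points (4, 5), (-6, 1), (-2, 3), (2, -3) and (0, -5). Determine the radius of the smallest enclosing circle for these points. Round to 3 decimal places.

By Welzl's lemma the MEC is supported by two points (diametrically opposite) or three points (on a circumcircle).
The minimum enclosing circle is determined by three boundary points: (4, 5), (-6, 1), (0, -5).
Their circumcentre is (-1/7, 6/7) with r² = 1682/49.
The farthest remaining point (2, -3) is at distance² 954/49 ≤ 1682/49.
r = √(1682/49) ≈ 5.859.

5.859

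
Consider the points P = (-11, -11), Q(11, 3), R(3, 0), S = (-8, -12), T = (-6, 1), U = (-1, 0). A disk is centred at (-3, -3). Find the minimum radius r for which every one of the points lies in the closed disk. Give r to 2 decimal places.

15.23

The required radius is the distance from (-3, -3) to the farthest point.
Squared distances: 128, 232, 45, 106, 25, 13.
Maximum is 232, attained at Q.
r = √232 ≈ 15.23.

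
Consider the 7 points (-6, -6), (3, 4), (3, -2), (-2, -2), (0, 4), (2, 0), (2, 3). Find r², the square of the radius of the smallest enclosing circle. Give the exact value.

The minimum enclosing circle of a finite set is fixed by two of the points (as a diameter) or three (as a circumcircle).
The farthest pair is (-6, -6)–(3, 4) with squared distance 181. The circle on this segment as diameter has centre (-1.5, -1) and r² = 181/4 = 45.25.
Check (3, -2): distance² to centre = 21.25 ≤ 45.25, so it lies inside.
All remaining points lie in this disk, and no smaller disk contains both endpoints, so this is the minimum enclosing circle.

45.25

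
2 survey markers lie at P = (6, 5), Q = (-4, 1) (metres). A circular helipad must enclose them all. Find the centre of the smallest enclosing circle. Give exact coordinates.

(1, 3)

The smallest circle enclosing two points has them as diameter endpoints.
Centre = midpoint = (1, 3); r² = |PQ|²/4 = 116/4 = 29.
Centre = (1, 3).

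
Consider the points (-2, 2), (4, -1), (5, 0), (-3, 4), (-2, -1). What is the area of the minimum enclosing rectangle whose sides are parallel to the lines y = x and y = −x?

48

In coordinates u = x + y, v = x − y the rectangle is axis-aligned; the map (x,y)→(u,v) scales areas by 2.
u-values: 0, 3, 5, 1, -3; range = 5 − (-3) = 8.
v-values: -4, 5, 5, -7, -1; range = 5 − (-7) = 12.
Area = (8 × 12) / 2 = 48.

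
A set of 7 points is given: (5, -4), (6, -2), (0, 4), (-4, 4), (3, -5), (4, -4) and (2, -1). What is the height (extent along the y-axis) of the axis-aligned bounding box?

9

max y = 4, min y = -5, so height = 9.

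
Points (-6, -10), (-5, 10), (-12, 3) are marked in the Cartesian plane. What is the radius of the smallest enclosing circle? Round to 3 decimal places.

10.012

Call the three points A, B, C in the order given.
Side lengths²: AB² = 401, AC² = 205, BC² = 98.
Since AB² = 401 ≥ 205 + 98 = 303, the angle opposite AB is not acute, so the smallest enclosing circle has AB as diameter.
Centre = midpoint of AB = (-5.5, 0), r² = 401/4 = 100.25.
r = √(100.25) ≈ 10.012.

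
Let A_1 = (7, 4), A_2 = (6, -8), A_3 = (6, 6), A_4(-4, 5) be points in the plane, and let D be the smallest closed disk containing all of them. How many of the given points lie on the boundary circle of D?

The minimum enclosing circle is determined by three boundary points: A_2, A_3, A_4.
Their circumcentre is (1.65, -1) with r² = 67.9225.
The farthest remaining point A_1 is at distance² 53.6225 ≤ 67.9225.
The points at distance exactly r from the centre are A_2, A_3, A_4 — 3 points.

3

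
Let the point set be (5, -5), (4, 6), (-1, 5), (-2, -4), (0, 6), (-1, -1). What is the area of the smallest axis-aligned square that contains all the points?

The bounding box has width 7 and height 11.
An axis-aligned square enclosing the set must have side ≥ max(width, height).
So the minimum side is max(7, 11) = 11.
Area = 11² = 121.

121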